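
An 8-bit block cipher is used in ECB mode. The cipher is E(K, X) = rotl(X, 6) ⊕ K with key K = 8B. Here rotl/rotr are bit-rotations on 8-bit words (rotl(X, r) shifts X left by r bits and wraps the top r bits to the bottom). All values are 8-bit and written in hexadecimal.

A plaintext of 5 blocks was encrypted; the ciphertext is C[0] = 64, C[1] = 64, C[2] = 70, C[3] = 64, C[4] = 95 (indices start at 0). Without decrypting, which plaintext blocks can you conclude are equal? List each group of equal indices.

P[0] = P[1] = P[3]

ECB encrypts each block independently with the same key, so equal ciphertext blocks imply equal plaintext blocks.
C[0] = C[1] = C[3] = 64, so P[0] = P[1] = P[3].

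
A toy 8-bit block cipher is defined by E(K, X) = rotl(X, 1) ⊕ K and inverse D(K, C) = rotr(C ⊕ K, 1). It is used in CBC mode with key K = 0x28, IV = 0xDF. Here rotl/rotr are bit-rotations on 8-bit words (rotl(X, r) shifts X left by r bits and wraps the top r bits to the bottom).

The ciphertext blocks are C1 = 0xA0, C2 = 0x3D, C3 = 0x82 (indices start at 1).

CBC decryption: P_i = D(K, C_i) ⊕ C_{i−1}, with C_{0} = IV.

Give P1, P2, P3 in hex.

P1: D(K, 0xA0) = 0x44; 0x44 ⊕ 0xDF = 0x9B.
P2: D(K, 0x3D) = 0x8A; 0x8A ⊕ 0xA0 = 0x2A.
P3: D(K, 0x82) = 0x55; 0x55 ⊕ 0x3D = 0x68.

P1 = 0x9B, P2 = 0x2A, P3 = 0x68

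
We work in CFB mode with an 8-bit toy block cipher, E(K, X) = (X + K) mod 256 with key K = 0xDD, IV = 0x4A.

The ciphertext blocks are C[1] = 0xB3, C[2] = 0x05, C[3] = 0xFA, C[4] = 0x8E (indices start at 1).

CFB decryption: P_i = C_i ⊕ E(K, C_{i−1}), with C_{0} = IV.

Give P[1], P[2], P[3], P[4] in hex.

P[1]: E(K, 0x4A) = 0x27; 0xB3 ⊕ 0x27 = 0x94.
P[2]: E(K, 0xB3) = 0x90; 0x05 ⊕ 0x90 = 0x95.
P[3]: E(K, 0x05) = 0xE2; 0xFA ⊕ 0xE2 = 0x18.
P[4]: E(K, 0xFA) = 0xD7; 0x8E ⊕ 0xD7 = 0x59.

P[1] = 0x94, P[2] = 0x95, P[3] = 0x18, P[4] = 0x59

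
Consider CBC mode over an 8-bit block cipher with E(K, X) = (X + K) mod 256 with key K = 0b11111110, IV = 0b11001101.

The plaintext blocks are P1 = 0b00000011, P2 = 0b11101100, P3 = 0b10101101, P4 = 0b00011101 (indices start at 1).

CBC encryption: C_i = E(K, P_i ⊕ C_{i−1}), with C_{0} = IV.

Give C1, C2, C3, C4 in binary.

C1: P1 ⊕ 0b11001101 = 0b11001110; E(K, 0b11001110) = 0b11001100.
C2: P2 ⊕ 0b11001100 = 0b00100000; E(K, 0b00100000) = 0b00011110.
C3: P3 ⊕ 0b00011110 = 0b10110011; E(K, 0b10110011) = 0b10110001.
C4: P4 ⊕ 0b10110001 = 0b10101100; E(K, 0b10101100) = 0b10101010.

C1 = 0b11001100, C2 = 0b00011110, C3 = 0b10110001, C4 = 0b10101010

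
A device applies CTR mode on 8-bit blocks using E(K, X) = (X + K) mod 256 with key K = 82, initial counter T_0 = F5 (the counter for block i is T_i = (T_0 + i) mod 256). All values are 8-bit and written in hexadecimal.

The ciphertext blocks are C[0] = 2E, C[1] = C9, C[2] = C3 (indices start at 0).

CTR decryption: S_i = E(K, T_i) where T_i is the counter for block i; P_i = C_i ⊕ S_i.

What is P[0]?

P[0]: T = F5, S = E(K, T) = 77; 2E ⊕ 77 = 59.

P[0] = 59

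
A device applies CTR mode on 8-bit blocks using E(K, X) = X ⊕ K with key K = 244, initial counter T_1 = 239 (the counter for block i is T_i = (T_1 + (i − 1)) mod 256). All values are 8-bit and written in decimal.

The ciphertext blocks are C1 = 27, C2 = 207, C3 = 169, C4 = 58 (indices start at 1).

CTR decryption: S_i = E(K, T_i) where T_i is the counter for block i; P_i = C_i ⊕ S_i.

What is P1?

P1: T = 239, S = E(K, T) = 27; 27 ⊕ 27 = 0.

P1 = 0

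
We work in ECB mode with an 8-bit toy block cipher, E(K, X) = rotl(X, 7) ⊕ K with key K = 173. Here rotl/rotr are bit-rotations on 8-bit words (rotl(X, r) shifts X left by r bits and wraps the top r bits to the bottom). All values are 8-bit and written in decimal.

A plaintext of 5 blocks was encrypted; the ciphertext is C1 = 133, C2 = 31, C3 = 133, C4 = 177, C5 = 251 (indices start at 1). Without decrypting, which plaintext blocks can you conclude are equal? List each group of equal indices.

P1 = P3

ECB encrypts each block independently with the same key, so equal ciphertext blocks imply equal plaintext blocks.
C1 = C3 = 133, so P1 = P3.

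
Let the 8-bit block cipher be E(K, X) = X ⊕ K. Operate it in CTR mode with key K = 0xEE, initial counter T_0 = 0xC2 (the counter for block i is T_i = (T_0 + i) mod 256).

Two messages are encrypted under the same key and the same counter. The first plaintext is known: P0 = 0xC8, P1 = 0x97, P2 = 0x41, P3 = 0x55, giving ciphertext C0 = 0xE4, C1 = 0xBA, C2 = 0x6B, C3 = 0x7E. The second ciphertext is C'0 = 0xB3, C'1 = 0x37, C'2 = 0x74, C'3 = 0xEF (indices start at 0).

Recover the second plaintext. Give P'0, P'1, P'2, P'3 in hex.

P'0 = 0x9F, P'1 = 0x1A, P'2 = 0x5E, P'3 = 0xC4

In CTR with a reused counter, both messages share the same keystream S_i, so C_i ⊕ C'_i = P_i ⊕ P'_i and thus P'_i = P_i ⊕ C_i ⊕ C'_i.
P'0: 0xC8 ⊕ 0xE4 ⊕ 0xB3 = 0x9F.
P'1: 0x97 ⊕ 0xBA ⊕ 0x37 = 0x1A.
P'2: 0x41 ⊕ 0x6B ⊕ 0x74 = 0x5E.
P'3: 0x55 ⊕ 0x7E ⊕ 0xEF = 0xC4.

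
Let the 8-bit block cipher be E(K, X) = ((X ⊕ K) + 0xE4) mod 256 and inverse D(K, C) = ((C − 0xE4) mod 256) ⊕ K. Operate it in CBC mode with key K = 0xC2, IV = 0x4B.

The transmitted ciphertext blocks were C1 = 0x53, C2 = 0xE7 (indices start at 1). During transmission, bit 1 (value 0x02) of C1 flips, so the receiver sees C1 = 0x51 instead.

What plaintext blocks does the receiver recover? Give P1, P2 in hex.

P1 = 0xE4, P2 = 0x90

CBC decryption: P_i = D(K, C_i) ⊕ C_{i−1}, with C_{0} = IV.
Only C1 changed, to 0x51. In CBC, a change in C_i garbles P_i and flips the same bit in P_{i+1}. Decrypting the received ciphertext:
P1: D(K, 0x51) = 0xAF; 0xAF ⊕ 0x4B = 0xE4.
P2: D(K, 0xE7) = 0xC1; 0xC1 ⊕ 0x51 = 0x90.
Blocks that differ from the original plaintext: P1, P2.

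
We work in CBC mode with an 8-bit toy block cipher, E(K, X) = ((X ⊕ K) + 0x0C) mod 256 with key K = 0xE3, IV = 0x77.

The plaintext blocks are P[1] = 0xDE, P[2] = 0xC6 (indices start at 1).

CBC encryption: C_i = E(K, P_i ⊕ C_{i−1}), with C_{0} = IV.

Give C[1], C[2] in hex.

C[1] = 0x56, C[2] = 0x7F

C[1]: P[1] ⊕ 0x77 = 0xA9; E(K, 0xA9) = 0x56.
C[2]: P[2] ⊕ 0x56 = 0x90; E(K, 0x90) = 0x7F.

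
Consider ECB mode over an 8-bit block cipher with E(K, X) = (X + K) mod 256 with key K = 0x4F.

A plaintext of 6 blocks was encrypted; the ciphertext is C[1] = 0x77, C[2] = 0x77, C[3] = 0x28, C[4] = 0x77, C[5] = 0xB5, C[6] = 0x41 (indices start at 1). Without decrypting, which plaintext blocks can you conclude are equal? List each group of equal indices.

ECB encrypts each block independently with the same key, so equal ciphertext blocks imply equal plaintext blocks.
C[1] = C[2] = C[4] = 0x77, so P[1] = P[2] = P[4].

P[1] = P[2] = P[4]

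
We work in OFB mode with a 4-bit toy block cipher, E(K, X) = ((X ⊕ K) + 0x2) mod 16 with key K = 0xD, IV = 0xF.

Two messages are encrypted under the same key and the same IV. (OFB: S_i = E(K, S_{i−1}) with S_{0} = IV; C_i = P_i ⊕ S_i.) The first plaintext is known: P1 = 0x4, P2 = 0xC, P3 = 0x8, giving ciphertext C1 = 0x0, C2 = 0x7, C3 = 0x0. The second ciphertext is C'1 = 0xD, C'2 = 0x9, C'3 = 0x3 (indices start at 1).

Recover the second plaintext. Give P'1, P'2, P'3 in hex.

P'1 = 0x9, P'2 = 0x2, P'3 = 0xB

In OFB with a reused IV, both messages share the same keystream S_i, so C_i ⊕ C'_i = P_i ⊕ P'_i and thus P'_i = P_i ⊕ C_i ⊕ C'_i.
P'1: 0x4 ⊕ 0x0 ⊕ 0xD = 0x9.
P'2: 0xC ⊕ 0x7 ⊕ 0x9 = 0x2.
P'3: 0x8 ⊕ 0x0 ⊕ 0x3 = 0xB.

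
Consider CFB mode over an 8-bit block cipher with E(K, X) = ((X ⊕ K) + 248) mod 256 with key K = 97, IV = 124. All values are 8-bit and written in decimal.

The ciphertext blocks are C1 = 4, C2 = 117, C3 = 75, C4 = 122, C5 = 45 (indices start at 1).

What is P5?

P5 = 62

CFB decryption: P_i = C_i ⊕ E(K, C_{i−1}), with C_{0} = IV.
P5: E(K, 122) = 19; 45 ⊕ 19 = 62.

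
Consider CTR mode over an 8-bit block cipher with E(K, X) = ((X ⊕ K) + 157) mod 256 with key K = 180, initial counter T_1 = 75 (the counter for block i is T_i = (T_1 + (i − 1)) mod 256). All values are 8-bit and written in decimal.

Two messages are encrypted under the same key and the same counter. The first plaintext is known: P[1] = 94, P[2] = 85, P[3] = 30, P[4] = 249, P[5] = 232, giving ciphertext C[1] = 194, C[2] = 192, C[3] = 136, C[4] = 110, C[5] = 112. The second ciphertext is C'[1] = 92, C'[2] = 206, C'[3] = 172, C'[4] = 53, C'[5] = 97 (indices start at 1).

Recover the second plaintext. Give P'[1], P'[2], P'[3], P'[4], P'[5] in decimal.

P'[1] = 192, P'[2] = 91, P'[3] = 58, P'[4] = 162, P'[5] = 249

In CTR with a reused counter, both messages share the same keystream S_i, so C_i ⊕ C'_i = P_i ⊕ P'_i and thus P'_i = P_i ⊕ C_i ⊕ C'_i.
P'[1]: 94 ⊕ 194 ⊕ 92 = 192.
P'[2]: 85 ⊕ 192 ⊕ 206 = 91.
P'[3]: 30 ⊕ 136 ⊕ 172 = 58.
P'[4]: 249 ⊕ 110 ⊕ 53 = 162.
P'[5]: 232 ⊕ 112 ⊕ 97 = 249.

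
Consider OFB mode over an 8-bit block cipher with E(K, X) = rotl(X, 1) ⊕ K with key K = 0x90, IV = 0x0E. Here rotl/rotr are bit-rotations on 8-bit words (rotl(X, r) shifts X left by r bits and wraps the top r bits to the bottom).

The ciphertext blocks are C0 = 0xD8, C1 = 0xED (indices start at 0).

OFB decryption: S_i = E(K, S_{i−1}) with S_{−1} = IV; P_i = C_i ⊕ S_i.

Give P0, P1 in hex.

P0: S = E(K, 0x0E) = 0x8C; 0xD8 ⊕ 0x8C = 0x54.
P1: S = E(K, 0x8C) = 0x89; 0xED ⊕ 0x89 = 0x64.

P0 = 0x54, P1 = 0x64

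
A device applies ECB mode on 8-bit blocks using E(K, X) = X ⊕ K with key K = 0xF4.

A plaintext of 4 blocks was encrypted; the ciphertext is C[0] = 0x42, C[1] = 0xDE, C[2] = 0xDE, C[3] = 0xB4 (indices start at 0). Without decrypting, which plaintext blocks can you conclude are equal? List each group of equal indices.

P[1] = P[2]

ECB encrypts each block independently with the same key, so equal ciphertext blocks imply equal plaintext blocks.
C[1] = C[2] = 0xDE, so P[1] = P[2].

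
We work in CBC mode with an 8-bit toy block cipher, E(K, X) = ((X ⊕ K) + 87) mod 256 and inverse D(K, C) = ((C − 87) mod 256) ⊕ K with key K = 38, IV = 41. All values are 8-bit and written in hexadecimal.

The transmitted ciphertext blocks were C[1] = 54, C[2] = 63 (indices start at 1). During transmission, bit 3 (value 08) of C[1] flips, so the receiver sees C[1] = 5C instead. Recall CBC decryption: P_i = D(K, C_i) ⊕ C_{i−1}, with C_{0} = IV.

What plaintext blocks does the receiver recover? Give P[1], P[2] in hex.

P[1] = AC, P[2] = B8

Only C[1] changed, to 5C. In CBC, a change in C_i garbles P_i and flips the same bit in P_{i+1}. Decrypting the received ciphertext:
P[1]: D(K, 5C) = ED; ED ⊕ 41 = AC.
P[2]: D(K, 63) = E4; E4 ⊕ 5C = B8.
Blocks that differ from the original plaintext: P[1], P[2].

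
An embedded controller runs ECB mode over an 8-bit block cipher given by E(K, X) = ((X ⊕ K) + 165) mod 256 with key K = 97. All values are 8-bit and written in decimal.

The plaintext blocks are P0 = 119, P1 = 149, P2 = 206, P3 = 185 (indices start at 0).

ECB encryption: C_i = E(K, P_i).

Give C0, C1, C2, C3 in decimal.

C0: E(K, 119) = 187.
C1: E(K, 149) = 153.
C2: E(K, 206) = 84.
C3: E(K, 185) = 125.

C0 = 187, C1 = 153, C2 = 84, C3 = 125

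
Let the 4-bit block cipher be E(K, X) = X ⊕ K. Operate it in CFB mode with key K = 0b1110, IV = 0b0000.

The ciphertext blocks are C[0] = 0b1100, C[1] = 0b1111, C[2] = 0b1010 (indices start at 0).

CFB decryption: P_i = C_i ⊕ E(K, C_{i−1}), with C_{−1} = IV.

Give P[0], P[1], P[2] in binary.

P[0]: E(K, 0b0000) = 0b1110; 0b1100 ⊕ 0b1110 = 0b0010.
P[1]: E(K, 0b1100) = 0b0010; 0b1111 ⊕ 0b0010 = 0b1101.
P[2]: E(K, 0b1111) = 0b0001; 0b1010 ⊕ 0b0001 = 0b1011.

P[0] = 0b0010, P[1] = 0b1101, P[2] = 0b1011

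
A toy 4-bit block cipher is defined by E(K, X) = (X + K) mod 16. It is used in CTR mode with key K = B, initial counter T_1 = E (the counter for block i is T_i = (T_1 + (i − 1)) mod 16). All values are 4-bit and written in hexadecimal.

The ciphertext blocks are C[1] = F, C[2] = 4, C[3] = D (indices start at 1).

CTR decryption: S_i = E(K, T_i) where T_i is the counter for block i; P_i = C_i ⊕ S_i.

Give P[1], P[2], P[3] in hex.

P[1]: T = E, S = E(K, T) = 9; F ⊕ 9 = 6.
P[2]: T = F, S = E(K, T) = A; 4 ⊕ A = E.
P[3]: T = 0, S = E(K, T) = B; D ⊕ B = 6.

P[1] = 6, P[2] = E, P[3] = 6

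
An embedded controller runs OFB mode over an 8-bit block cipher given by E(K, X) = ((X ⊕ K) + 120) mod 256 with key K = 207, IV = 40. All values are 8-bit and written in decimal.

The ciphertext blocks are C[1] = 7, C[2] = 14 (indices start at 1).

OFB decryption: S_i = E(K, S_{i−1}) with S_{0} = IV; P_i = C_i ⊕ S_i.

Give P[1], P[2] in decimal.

P[1] = 88, P[2] = 6

P[1]: S = E(K, 40) = 95; 7 ⊕ 95 = 88.
P[2]: S = E(K, 95) = 8; 14 ⊕ 8 = 6.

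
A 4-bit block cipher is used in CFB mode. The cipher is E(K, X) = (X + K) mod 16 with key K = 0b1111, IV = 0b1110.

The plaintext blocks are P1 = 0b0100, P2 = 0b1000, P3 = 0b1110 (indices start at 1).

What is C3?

C3 = 0b0001

CFB encryption: C_i = P_i ⊕ E(K, C_{i−1}), with C_{0} = IV.
C1: E(K, 0b1110) = 0b1101; 0b0100 ⊕ 0b1101 = 0b1001.
C2: E(K, 0b1001) = 0b1000; 0b1000 ⊕ 0b1000 = 0b0000.
C3: E(K, 0b0000) = 0b1111; 0b1110 ⊕ 0b1111 = 0b0001.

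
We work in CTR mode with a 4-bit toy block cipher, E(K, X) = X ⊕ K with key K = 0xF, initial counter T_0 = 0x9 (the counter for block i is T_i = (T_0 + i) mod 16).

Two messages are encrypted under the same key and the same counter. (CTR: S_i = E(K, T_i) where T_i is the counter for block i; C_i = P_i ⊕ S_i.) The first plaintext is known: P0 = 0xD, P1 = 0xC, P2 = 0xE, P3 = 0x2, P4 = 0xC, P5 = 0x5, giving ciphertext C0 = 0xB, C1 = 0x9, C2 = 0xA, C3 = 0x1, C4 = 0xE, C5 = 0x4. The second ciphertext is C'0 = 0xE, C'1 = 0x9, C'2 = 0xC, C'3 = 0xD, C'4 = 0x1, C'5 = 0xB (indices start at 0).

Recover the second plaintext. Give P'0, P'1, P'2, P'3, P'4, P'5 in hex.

P'0 = 0x8, P'1 = 0xC, P'2 = 0x8, P'3 = 0xE, P'4 = 0x3, P'5 = 0xA

In CTR with a reused counter, both messages share the same keystream S_i, so C_i ⊕ C'_i = P_i ⊕ P'_i and thus P'_i = P_i ⊕ C_i ⊕ C'_i.
P'0: 0xD ⊕ 0xB ⊕ 0xE = 0x8.
P'1: 0xC ⊕ 0x9 ⊕ 0x9 = 0xC.
P'2: 0xE ⊕ 0xA ⊕ 0xC = 0x8.
P'3: 0x2 ⊕ 0x1 ⊕ 0xD = 0xE.
P'4: 0xC ⊕ 0xE ⊕ 0x1 = 0x3.
P'5: 0x5 ⊕ 0x4 ⊕ 0xB = 0xA.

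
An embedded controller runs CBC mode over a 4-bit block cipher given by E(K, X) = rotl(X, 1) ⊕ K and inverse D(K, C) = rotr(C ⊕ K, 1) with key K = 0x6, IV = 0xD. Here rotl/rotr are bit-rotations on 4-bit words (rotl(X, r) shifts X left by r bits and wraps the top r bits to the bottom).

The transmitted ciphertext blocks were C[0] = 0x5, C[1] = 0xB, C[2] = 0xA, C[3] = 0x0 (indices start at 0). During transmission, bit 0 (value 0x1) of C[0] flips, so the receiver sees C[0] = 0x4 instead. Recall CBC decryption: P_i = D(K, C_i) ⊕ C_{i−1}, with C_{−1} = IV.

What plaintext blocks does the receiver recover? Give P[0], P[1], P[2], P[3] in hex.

Only C[0] changed, to 0x4. In CBC, a change in C_i garbles P_i and flips the same bit in P_{i+1}. Decrypting the received ciphertext:
P[0]: D(K, 0x4) = 0x1; 0x1 ⊕ 0xD = 0xC.
P[1]: D(K, 0xB) = 0xE; 0xE ⊕ 0x4 = 0xA.
P[2]: D(K, 0xA) = 0x6; 0x6 ⊕ 0xB = 0xD.
P[3]: D(K, 0x0) = 0x3; 0x3 ⊕ 0xA = 0x9.
Blocks that differ from the original plaintext: P[0], P[1].

P[0] = 0xC, P[1] = 0xA, P[2] = 0xD, P[3] = 0x9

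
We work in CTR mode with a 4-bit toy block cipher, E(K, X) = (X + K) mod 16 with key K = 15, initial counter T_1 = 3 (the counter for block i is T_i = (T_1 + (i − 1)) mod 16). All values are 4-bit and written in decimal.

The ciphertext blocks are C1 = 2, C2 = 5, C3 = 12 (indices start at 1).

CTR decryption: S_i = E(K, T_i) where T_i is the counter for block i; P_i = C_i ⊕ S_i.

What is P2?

P2 = 6

P2: T = 4, S = E(K, T) = 3; 5 ⊕ 3 = 6.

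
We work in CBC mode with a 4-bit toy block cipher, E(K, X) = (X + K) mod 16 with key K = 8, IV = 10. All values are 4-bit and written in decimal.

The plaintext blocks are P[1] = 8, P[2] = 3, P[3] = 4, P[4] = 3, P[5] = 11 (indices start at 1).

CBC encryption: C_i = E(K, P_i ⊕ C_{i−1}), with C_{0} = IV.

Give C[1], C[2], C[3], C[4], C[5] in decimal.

C[1] = 10, C[2] = 1, C[3] = 13, C[4] = 6, C[5] = 5

C[1]: P[1] ⊕ 10 = 2; E(K, 2) = 10.
C[2]: P[2] ⊕ 10 = 9; E(K, 9) = 1.
C[3]: P[3] ⊕ 1 = 5; E(K, 5) = 13.
C[4]: P[4] ⊕ 13 = 14; E(K, 14) = 6.
C[5]: P[5] ⊕ 6 = 13; E(K, 13) = 5.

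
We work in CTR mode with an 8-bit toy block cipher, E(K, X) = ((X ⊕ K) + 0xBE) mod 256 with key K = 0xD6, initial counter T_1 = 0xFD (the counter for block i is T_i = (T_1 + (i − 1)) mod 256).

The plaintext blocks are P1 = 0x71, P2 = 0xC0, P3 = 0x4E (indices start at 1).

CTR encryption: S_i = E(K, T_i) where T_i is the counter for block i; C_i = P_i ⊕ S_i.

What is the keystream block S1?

0xE9

C1: T = 0xFD, S = E(K, T) = 0xE9; 0x71 ⊕ 0xE9 = 0x98.
So S1 = 0xE9.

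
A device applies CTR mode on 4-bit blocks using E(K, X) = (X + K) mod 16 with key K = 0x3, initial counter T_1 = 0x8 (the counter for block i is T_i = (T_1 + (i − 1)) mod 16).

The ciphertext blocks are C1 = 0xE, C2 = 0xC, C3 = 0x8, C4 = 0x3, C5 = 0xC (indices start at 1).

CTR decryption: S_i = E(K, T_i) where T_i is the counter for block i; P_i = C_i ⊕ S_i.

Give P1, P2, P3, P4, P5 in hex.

P1: T = 0x8, S = E(K, T) = 0xB; 0xE ⊕ 0xB = 0x5.
P2: T = 0x9, S = E(K, T) = 0xC; 0xC ⊕ 0xC = 0x0.
P3: T = 0xA, S = E(K, T) = 0xD; 0x8 ⊕ 0xD = 0x5.
P4: T = 0xB, S = E(K, T) = 0xE; 0x3 ⊕ 0xE = 0xD.
P5: T = 0xC, S = E(K, T) = 0xF; 0xC ⊕ 0xF = 0x3.

P1 = 0x5, P2 = 0x0, P3 = 0x5, P4 = 0xD, P5 = 0x3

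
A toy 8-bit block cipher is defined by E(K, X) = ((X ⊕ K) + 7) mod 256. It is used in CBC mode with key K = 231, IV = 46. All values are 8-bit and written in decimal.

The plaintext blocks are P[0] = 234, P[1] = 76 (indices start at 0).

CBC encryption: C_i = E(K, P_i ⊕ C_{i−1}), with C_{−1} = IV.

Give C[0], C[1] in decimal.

C[0] = 42, C[1] = 136

C[0]: P[0] ⊕ 46 = 196; E(K, 196) = 42.
C[1]: P[1] ⊕ 42 = 102; E(K, 102) = 136.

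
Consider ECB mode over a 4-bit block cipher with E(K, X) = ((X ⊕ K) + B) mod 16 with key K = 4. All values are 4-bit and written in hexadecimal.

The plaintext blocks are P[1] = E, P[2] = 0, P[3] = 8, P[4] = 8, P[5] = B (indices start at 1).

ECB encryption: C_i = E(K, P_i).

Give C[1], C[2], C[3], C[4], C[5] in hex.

C[1] = 5, C[2] = F, C[3] = 7, C[4] = 7, C[5] = A

C[1]: E(K, E) = 5.
C[2]: E(K, 0) = F.
C[3]: E(K, 8) = 7.
C[4]: E(K, 8) = 7.
C[5]: E(K, B) = A.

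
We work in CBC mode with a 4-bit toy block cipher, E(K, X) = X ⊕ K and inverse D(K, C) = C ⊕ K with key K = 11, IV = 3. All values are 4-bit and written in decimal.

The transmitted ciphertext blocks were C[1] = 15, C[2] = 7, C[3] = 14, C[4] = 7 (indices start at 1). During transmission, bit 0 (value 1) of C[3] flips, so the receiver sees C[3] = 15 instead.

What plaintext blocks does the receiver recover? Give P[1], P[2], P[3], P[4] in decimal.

CBC decryption: P_i = D(K, C_i) ⊕ C_{i−1}, with C_{0} = IV.
Only C[3] changed, to 15. In CBC, a change in C_i garbles P_i and flips the same bit in P_{i+1}. Decrypting the received ciphertext:
P[1]: D(K, 15) = 4; 4 ⊕ 3 = 7.
P[2]: D(K, 7) = 12; 12 ⊕ 15 = 3.
P[3]: D(K, 15) = 4; 4 ⊕ 7 = 3.
P[4]: D(K, 7) = 12; 12 ⊕ 15 = 3.
Blocks that differ from the original plaintext: P[3], P[4].

P[1] = 7, P[2] = 3, P[3] = 3, P[4] = 3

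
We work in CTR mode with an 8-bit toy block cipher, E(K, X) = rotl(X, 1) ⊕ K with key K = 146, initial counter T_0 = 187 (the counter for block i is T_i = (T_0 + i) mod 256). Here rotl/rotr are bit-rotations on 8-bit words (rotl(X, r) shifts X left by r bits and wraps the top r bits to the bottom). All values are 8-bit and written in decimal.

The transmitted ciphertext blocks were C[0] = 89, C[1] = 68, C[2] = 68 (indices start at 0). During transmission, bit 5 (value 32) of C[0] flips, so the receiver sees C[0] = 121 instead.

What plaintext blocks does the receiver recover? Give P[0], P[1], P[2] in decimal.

CTR decryption: S_i = E(K, T_i) where T_i is the counter for block i; P_i = C_i ⊕ S_i.
Only C[0] changed, to 121. In CTR, a change in C_i flips the same bit in P_i only; the keystream is unaffected. Decrypting the received ciphertext:
P[0]: T = 187, S = E(K, T) = 229; 121 ⊕ 229 = 156.
P[1]: T = 188, S = E(K, T) = 235; 68 ⊕ 235 = 175.
P[2]: T = 189, S = E(K, T) = 233; 68 ⊕ 233 = 173.
Blocks that differ from the original plaintext: P[0].

P[0] = 156, P[1] = 175, P[2] = 173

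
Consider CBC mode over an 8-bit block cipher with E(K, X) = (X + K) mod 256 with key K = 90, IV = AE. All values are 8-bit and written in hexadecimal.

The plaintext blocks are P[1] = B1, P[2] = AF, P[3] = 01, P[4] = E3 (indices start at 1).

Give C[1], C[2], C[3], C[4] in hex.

CBC encryption: C_i = E(K, P_i ⊕ C_{i−1}), with C_{0} = IV.
C[1]: P[1] ⊕ AE = 1F; E(K, 1F) = AF.
C[2]: P[2] ⊕ AF = 00; E(K, 00) = 90.
C[3]: P[3] ⊕ 90 = 91; E(K, 91) = 21.
C[4]: P[4] ⊕ 21 = C2; E(K, C2) = 52.

C[1] = AF, C[2] = 90, C[3] = 21, C[4] = 52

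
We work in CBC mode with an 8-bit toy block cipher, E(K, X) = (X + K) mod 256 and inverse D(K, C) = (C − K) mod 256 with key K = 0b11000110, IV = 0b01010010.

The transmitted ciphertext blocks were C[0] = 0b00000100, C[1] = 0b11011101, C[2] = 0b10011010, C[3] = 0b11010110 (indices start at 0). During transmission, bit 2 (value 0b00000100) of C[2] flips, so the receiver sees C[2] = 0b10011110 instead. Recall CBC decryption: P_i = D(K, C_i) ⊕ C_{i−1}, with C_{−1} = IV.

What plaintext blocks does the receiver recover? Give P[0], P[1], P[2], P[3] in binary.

P[0] = 0b01101100, P[1] = 0b00010011, P[2] = 0b00000101, P[3] = 0b10001110

Only C[2] changed, to 0b10011110. In CBC, a change in C_i garbles P_i and flips the same bit in P_{i+1}. Decrypting the received ciphertext:
P[0]: D(K, 0b00000100) = 0b00111110; 0b00111110 ⊕ 0b01010010 = 0b01101100.
P[1]: D(K, 0b11011101) = 0b00010111; 0b00010111 ⊕ 0b00000100 = 0b00010011.
P[2]: D(K, 0b10011110) = 0b11011000; 0b11011000 ⊕ 0b11011101 = 0b00000101.
P[3]: D(K, 0b11010110) = 0b00010000; 0b00010000 ⊕ 0b10011110 = 0b10001110.
Blocks that differ from the original plaintext: P[2], P[3].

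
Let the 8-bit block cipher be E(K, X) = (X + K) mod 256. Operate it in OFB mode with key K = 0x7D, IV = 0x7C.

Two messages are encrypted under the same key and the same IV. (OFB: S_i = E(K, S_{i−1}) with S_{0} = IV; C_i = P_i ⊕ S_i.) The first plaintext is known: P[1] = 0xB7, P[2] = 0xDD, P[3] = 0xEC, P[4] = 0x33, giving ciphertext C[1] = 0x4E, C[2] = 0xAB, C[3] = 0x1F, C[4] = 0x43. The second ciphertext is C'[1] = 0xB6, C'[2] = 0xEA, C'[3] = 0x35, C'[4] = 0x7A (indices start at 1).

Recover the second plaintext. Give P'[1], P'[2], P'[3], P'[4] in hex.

In OFB with a reused IV, both messages share the same keystream S_i, so C_i ⊕ C'_i = P_i ⊕ P'_i and thus P'_i = P_i ⊕ C_i ⊕ C'_i.
P'[1]: 0xB7 ⊕ 0x4E ⊕ 0xB6 = 0x4F.
P'[2]: 0xDD ⊕ 0xAB ⊕ 0xEA = 0x9C.
P'[3]: 0xEC ⊕ 0x1F ⊕ 0x35 = 0xC6.
P'[4]: 0x33 ⊕ 0x43 ⊕ 0x7A = 0x0A.

P'[1] = 0x4F, P'[2] = 0x9C, P'[3] = 0xC6, P'[4] = 0x0A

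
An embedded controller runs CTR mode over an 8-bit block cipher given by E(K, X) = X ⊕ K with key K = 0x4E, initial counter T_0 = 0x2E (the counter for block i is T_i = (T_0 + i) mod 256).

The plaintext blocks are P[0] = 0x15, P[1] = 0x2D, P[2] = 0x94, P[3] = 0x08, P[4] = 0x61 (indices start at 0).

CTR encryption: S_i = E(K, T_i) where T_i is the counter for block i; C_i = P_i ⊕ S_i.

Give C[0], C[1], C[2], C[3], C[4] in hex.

C[0] = 0x75, C[1] = 0x4C, C[2] = 0xEA, C[3] = 0x77, C[4] = 0x1D

C[0]: T = 0x2E, S = E(K, T) = 0x60; 0x15 ⊕ 0x60 = 0x75.
C[1]: T = 0x2F, S = E(K, T) = 0x61; 0x2D ⊕ 0x61 = 0x4C.
C[2]: T = 0x30, S = E(K, T) = 0x7E; 0x94 ⊕ 0x7E = 0xEA.
C[3]: T = 0x31, S = E(K, T) = 0x7F; 0x08 ⊕ 0x7F = 0x77.
C[4]: T = 0x32, S = E(K, T) = 0x7C; 0x61 ⊕ 0x7C = 0x1D.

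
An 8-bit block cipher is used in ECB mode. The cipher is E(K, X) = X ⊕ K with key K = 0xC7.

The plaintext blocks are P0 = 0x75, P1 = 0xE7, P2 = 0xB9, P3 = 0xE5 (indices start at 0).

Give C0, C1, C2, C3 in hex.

C0 = 0xB2, C1 = 0x20, C2 = 0x7E, C3 = 0x22

ECB encryption: C_i = E(K, P_i).
C0: E(K, 0x75) = 0xB2.
C1: E(K, 0xE7) = 0x20.
C2: E(K, 0xB9) = 0x7E.
C3: E(K, 0xE5) = 0x22.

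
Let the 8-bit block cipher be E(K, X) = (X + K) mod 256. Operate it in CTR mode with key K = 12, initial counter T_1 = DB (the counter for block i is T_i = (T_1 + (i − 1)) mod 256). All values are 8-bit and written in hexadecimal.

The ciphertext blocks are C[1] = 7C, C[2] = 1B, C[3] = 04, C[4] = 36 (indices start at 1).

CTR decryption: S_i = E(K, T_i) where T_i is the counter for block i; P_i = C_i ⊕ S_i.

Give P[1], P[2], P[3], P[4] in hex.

P[1] = 91, P[2] = F5, P[3] = EB, P[4] = C6

P[1]: T = DB, S = E(K, T) = ED; 7C ⊕ ED = 91.
P[2]: T = DC, S = E(K, T) = EE; 1B ⊕ EE = F5.
P[3]: T = DD, S = E(K, T) = EF; 04 ⊕ EF = EB.
P[4]: T = DE, S = E(K, T) = F0; 36 ⊕ F0 = C6.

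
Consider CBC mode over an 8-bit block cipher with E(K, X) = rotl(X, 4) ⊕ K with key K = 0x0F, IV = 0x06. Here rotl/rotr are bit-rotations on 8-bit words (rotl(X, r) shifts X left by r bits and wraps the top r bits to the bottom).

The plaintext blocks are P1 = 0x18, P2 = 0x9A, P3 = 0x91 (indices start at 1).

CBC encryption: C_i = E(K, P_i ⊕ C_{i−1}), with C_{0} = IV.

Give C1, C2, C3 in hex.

C1 = 0xEE, C2 = 0x48, C3 = 0x92

C1: P1 ⊕ 0x06 = 0x1E; E(K, 0x1E) = 0xEE.
C2: P2 ⊕ 0xEE = 0x74; E(K, 0x74) = 0x48.
C3: P3 ⊕ 0x48 = 0xD9; E(K, 0xD9) = 0x92.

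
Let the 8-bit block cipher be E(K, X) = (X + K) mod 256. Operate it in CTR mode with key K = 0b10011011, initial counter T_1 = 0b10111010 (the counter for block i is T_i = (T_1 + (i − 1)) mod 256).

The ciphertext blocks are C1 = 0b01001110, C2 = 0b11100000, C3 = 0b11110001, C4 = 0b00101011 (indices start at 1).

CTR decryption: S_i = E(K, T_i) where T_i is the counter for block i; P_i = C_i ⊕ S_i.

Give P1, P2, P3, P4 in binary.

P1: T = 0b10111010, S = E(K, T) = 0b01010101; 0b01001110 ⊕ 0b01010101 = 0b00011011.
P2: T = 0b10111011, S = E(K, T) = 0b01010110; 0b11100000 ⊕ 0b01010110 = 0b10110110.
P3: T = 0b10111100, S = E(K, T) = 0b01010111; 0b11110001 ⊕ 0b01010111 = 0b10100110.
P4: T = 0b10111101, S = E(K, T) = 0b01011000; 0b00101011 ⊕ 0b01011000 = 0b01110011.

P1 = 0b00011011, P2 = 0b10110110, P3 = 0b10100110, P4 = 0b01110011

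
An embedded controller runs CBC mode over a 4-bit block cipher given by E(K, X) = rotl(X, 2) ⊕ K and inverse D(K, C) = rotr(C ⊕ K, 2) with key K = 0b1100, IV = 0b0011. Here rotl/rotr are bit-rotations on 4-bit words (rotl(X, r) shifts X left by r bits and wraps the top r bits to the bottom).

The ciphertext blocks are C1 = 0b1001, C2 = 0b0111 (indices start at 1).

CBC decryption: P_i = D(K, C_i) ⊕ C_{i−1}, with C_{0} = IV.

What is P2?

P2: D(K, 0b0111) = 0b1110; 0b1110 ⊕ 0b1001 = 0b0111.

P2 = 0b0111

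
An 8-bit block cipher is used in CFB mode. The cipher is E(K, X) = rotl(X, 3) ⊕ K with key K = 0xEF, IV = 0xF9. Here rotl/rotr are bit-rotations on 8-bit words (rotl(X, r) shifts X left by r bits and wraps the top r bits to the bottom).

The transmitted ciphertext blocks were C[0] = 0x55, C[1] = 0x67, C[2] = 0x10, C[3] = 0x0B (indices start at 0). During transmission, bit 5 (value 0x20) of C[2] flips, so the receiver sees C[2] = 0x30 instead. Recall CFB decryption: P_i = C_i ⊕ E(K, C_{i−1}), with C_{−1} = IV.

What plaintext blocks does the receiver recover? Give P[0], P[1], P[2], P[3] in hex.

Only C[2] changed, to 0x30. In CFB, a change in C_i flips the same bit in P_i and garbles P_{i+1}. Decrypting the received ciphertext:
P[0]: E(K, 0xF9) = 0x20; 0x55 ⊕ 0x20 = 0x75.
P[1]: E(K, 0x55) = 0x45; 0x67 ⊕ 0x45 = 0x22.
P[2]: E(K, 0x67) = 0xD4; 0x30 ⊕ 0xD4 = 0xE4.
P[3]: E(K, 0x30) = 0x6E; 0x0B ⊕ 0x6E = 0x65.
Blocks that differ from the original plaintext: P[2], P[3].

P[0] = 0x75, P[1] = 0x22, P[2] = 0xE4, P[3] = 0x65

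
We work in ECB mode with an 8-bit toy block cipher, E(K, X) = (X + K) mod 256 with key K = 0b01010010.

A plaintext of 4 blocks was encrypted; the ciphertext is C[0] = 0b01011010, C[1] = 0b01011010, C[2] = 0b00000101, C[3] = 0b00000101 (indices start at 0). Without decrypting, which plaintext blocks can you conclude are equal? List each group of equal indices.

P[0] = P[1]; P[2] = P[3]

ECB encrypts each block independently with the same key, so equal ciphertext blocks imply equal plaintext blocks.
C[0] = C[1] = 0b01011010, so P[0] = P[1].
C[2] = C[3] = 0b00000101, so P[2] = P[3].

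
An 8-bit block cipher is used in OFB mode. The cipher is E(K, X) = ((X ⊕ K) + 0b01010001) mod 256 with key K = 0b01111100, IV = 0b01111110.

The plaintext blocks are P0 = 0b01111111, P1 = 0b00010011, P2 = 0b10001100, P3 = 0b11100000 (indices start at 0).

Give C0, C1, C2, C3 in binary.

C0 = 0b00101100, C1 = 0b10010011, C2 = 0b11000001, C3 = 0b01100010

OFB encryption: S_i = E(K, S_{i−1}) with S_{−1} = IV; C_i = P_i ⊕ S_i.
C0: S = E(K, 0b01111110) = 0b01010011; 0b01111111 ⊕ 0b01010011 = 0b00101100.
C1: S = E(K, 0b01010011) = 0b10000000; 0b00010011 ⊕ 0b10000000 = 0b10010011.
C2: S = E(K, 0b10000000) = 0b01001101; 0b10001100 ⊕ 0b01001101 = 0b11000001.
C3: S = E(K, 0b01001101) = 0b10000010; 0b11100000 ⊕ 0b10000010 = 0b01100010.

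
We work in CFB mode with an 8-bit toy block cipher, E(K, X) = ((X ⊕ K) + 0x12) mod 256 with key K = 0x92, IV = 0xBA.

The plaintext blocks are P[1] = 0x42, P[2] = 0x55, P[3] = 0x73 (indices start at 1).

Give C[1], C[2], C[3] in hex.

CFB encryption: C_i = P_i ⊕ E(K, C_{i−1}), with C_{0} = IV.
C[1]: E(K, 0xBA) = 0x3A; 0x42 ⊕ 0x3A = 0x78.
C[2]: E(K, 0x78) = 0xFC; 0x55 ⊕ 0xFC = 0xA9.
C[3]: E(K, 0xA9) = 0x4D; 0x73 ⊕ 0x4D = 0x3E.

C[1] = 0x78, C[2] = 0xA9, C[3] = 0x3E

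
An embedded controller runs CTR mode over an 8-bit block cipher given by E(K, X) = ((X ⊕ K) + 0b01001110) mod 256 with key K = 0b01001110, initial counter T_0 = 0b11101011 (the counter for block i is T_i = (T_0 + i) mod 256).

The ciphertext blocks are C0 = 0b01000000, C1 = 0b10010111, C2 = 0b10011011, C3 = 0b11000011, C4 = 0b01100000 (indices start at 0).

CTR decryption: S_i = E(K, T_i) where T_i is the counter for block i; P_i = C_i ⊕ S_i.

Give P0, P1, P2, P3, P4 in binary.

P0: T = 0b11101011, S = E(K, T) = 0b11110011; 0b01000000 ⊕ 0b11110011 = 0b10110011.
P1: T = 0b11101100, S = E(K, T) = 0b11110000; 0b10010111 ⊕ 0b11110000 = 0b01100111.
P2: T = 0b11101101, S = E(K, T) = 0b11110001; 0b10011011 ⊕ 0b11110001 = 0b01101010.
P3: T = 0b11101110, S = E(K, T) = 0b11101110; 0b11000011 ⊕ 0b11101110 = 0b00101101.
P4: T = 0b11101111, S = E(K, T) = 0b11101111; 0b01100000 ⊕ 0b11101111 = 0b10001111.

P0 = 0b10110011, P1 = 0b01100111, P2 = 0b01101010, P3 = 0b00101101, P4 = 0b10001111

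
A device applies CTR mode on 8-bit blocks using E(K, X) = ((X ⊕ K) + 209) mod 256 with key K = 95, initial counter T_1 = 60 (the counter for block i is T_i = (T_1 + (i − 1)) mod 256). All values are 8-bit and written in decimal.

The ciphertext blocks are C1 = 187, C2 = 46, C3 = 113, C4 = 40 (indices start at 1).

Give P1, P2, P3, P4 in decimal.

CTR decryption: S_i = E(K, T_i) where T_i is the counter for block i; P_i = C_i ⊕ S_i.
P1: T = 60, S = E(K, T) = 52; 187 ⊕ 52 = 143.
P2: T = 61, S = E(K, T) = 51; 46 ⊕ 51 = 29.
P3: T = 62, S = E(K, T) = 50; 113 ⊕ 50 = 67.
P4: T = 63, S = E(K, T) = 49; 40 ⊕ 49 = 25.

P1 = 143, P2 = 29, P3 = 67, P4 = 25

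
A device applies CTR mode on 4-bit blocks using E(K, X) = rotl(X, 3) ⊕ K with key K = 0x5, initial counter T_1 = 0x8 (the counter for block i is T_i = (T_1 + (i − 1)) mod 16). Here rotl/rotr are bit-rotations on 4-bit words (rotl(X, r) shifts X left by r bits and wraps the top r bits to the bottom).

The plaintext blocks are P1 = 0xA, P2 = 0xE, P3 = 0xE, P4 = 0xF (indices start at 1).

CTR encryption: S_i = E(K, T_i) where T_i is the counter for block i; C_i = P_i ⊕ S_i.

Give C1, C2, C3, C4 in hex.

C1 = 0xB, C2 = 0x7, C3 = 0xE, C4 = 0x7

C1: T = 0x8, S = E(K, T) = 0x1; 0xA ⊕ 0x1 = 0xB.
C2: T = 0x9, S = E(K, T) = 0x9; 0xE ⊕ 0x9 = 0x7.
C3: T = 0xA, S = E(K, T) = 0x0; 0xE ⊕ 0x0 = 0xE.
C4: T = 0xB, S = E(K, T) = 0x8; 0xF ⊕ 0x8 = 0x7.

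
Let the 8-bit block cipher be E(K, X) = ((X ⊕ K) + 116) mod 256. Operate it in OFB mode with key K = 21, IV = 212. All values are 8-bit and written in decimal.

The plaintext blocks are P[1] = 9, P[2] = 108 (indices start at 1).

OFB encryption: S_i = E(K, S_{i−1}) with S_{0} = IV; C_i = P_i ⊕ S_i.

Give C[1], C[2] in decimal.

C[1] = 60, C[2] = 248

C[1]: S = E(K, 212) = 53; 9 ⊕ 53 = 60.
C[2]: S = E(K, 53) = 148; 108 ⊕ 148 = 248.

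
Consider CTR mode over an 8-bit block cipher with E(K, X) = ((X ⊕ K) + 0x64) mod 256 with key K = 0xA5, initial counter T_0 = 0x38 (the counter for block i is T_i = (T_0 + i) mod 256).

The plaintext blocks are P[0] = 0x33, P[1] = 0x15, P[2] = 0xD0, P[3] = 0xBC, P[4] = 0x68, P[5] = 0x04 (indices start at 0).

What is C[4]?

CTR encryption: S_i = E(K, T_i) where T_i is the counter for block i; C_i = P_i ⊕ S_i.
C[0]: T = 0x38, S = E(K, T) = 0x01; 0x33 ⊕ 0x01 = 0x32.
C[1]: T = 0x39, S = E(K, T) = 0x00; 0x15 ⊕ 0x00 = 0x15.
C[2]: T = 0x3A, S = E(K, T) = 0x03; 0xD0 ⊕ 0x03 = 0xD3.
C[3]: T = 0x3B, S = E(K, T) = 0x02; 0xBC ⊕ 0x02 = 0xBE.
C[4]: T = 0x3C, S = E(K, T) = 0xFD; 0x68 ⊕ 0xFD = 0x95.

C[4] = 0x95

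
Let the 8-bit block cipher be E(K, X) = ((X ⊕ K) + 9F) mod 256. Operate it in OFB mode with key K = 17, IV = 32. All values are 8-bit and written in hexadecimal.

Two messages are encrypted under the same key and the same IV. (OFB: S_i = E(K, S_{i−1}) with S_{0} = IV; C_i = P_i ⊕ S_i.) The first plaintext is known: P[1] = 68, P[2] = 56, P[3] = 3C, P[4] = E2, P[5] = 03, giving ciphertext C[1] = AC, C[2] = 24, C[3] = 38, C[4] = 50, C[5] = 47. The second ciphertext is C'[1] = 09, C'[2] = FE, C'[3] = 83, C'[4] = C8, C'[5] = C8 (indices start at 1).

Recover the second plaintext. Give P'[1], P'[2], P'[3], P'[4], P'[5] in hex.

P'[1] = CD, P'[2] = 8C, P'[3] = 87, P'[4] = 7A, P'[5] = 8C

In OFB with a reused IV, both messages share the same keystream S_i, so C_i ⊕ C'_i = P_i ⊕ P'_i and thus P'_i = P_i ⊕ C_i ⊕ C'_i.
P'[1]: 68 ⊕ AC ⊕ 09 = CD.
P'[2]: 56 ⊕ 24 ⊕ FE = 8C.
P'[3]: 3C ⊕ 38 ⊕ 83 = 87.
P'[4]: E2 ⊕ 50 ⊕ C8 = 7A.
P'[5]: 03 ⊕ 47 ⊕ C8 = 8C.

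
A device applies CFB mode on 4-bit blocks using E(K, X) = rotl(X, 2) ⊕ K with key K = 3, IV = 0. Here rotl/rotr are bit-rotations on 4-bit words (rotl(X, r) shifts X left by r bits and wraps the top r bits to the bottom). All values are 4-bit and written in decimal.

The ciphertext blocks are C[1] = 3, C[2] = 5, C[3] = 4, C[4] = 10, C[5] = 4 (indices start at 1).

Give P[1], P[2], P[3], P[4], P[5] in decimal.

CFB decryption: P_i = C_i ⊕ E(K, C_{i−1}), with C_{0} = IV.
P[1]: E(K, 0) = 3; 3 ⊕ 3 = 0.
P[2]: E(K, 3) = 15; 5 ⊕ 15 = 10.
P[3]: E(K, 5) = 6; 4 ⊕ 6 = 2.
P[4]: E(K, 4) = 2; 10 ⊕ 2 = 8.
P[5]: E(K, 10) = 9; 4 ⊕ 9 = 13.

P[1] = 0, P[2] = 10, P[3] = 2, P[4] = 8, P[5] = 13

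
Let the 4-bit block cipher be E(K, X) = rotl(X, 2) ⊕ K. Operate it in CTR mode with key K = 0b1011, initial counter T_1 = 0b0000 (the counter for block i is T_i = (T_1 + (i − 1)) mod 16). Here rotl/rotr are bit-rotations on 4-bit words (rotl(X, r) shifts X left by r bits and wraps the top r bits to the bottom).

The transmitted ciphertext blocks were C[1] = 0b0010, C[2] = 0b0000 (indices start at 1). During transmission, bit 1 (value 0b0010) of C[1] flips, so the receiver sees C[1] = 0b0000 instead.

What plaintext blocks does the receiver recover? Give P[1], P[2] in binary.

P[1] = 0b1011, P[2] = 0b1111

CTR decryption: S_i = E(K, T_i) where T_i is the counter for block i; P_i = C_i ⊕ S_i.
Only C[1] changed, to 0b0000. In CTR, a change in C_i flips the same bit in P_i only; the keystream is unaffected. Decrypting the received ciphertext:
P[1]: T = 0b0000, S = E(K, T) = 0b1011; 0b0000 ⊕ 0b1011 = 0b1011.
P[2]: T = 0b0001, S = E(K, T) = 0b1111; 0b0000 ⊕ 0b1111 = 0b1111.
Blocks that differ from the original plaintext: P[1].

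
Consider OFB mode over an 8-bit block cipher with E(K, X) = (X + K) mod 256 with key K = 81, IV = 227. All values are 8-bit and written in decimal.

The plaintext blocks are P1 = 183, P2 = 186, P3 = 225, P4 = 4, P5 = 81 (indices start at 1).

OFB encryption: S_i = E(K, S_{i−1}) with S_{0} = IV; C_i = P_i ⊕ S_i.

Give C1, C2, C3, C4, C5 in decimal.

C1 = 131, C2 = 63, C3 = 55, C4 = 35, C5 = 41

C1: S = E(K, 227) = 52; 183 ⊕ 52 = 131.
C2: S = E(K, 52) = 133; 186 ⊕ 133 = 63.
C3: S = E(K, 133) = 214; 225 ⊕ 214 = 55.
C4: S = E(K, 214) = 39; 4 ⊕ 39 = 35.
C5: S = E(K, 39) = 120; 81 ⊕ 120 = 41.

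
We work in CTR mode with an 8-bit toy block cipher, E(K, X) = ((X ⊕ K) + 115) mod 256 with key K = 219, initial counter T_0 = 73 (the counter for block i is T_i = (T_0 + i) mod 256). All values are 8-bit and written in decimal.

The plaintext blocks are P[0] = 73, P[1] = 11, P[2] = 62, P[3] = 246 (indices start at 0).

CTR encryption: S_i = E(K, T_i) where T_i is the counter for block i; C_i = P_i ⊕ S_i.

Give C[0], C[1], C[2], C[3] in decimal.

C[0] = 76, C[1] = 15, C[2] = 61, C[3] = 252

C[0]: T = 73, S = E(K, T) = 5; 73 ⊕ 5 = 76.
C[1]: T = 74, S = E(K, T) = 4; 11 ⊕ 4 = 15.
C[2]: T = 75, S = E(K, T) = 3; 62 ⊕ 3 = 61.
C[3]: T = 76, S = E(K, T) = 10; 246 ⊕ 10 = 252.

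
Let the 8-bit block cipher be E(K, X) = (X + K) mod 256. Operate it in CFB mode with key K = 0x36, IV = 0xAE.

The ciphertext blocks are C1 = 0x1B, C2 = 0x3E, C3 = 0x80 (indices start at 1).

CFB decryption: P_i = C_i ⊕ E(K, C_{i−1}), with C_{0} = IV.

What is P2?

P2: E(K, 0x1B) = 0x51; 0x3E ⊕ 0x51 = 0x6F.

P2 = 0x6F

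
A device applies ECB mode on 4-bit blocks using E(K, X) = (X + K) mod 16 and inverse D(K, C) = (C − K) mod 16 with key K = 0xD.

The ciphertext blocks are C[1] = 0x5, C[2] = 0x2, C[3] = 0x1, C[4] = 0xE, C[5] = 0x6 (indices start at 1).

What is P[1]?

ECB decryption: P_i = D(K, C_i).
P[1]: D(K, 0x5) = 0x8.

P[1] = 0x8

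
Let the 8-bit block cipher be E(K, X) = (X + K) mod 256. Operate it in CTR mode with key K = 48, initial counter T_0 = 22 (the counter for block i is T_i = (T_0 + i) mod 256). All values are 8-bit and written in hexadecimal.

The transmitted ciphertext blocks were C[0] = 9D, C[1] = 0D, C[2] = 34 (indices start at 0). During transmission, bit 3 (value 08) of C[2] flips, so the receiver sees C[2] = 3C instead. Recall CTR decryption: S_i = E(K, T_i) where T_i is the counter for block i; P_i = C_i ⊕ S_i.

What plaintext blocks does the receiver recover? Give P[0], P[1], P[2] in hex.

P[0] = F7, P[1] = 66, P[2] = 50

Only C[2] changed, to 3C. In CTR, a change in C_i flips the same bit in P_i only; the keystream is unaffected. Decrypting the received ciphertext:
P[0]: T = 22, S = E(K, T) = 6A; 9D ⊕ 6A = F7.
P[1]: T = 23, S = E(K, T) = 6B; 0D ⊕ 6B = 66.
P[2]: T = 24, S = E(K, T) = 6C; 3C ⊕ 6C = 50.
Blocks that differ from the original plaintext: P[2].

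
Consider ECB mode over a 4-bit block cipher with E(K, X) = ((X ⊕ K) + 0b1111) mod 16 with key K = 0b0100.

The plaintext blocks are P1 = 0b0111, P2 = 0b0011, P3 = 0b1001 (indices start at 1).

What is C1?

ECB encryption: C_i = E(K, P_i).
C1: E(K, 0b0111) = 0b0010.

C1 = 0b0010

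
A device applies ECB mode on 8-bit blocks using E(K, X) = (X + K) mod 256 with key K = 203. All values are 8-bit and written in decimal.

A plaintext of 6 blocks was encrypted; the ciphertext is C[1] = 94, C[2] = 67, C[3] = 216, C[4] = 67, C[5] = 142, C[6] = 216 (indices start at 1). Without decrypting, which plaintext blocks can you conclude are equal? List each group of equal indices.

ECB encrypts each block independently with the same key, so equal ciphertext blocks imply equal plaintext blocks.
C[2] = C[4] = 67, so P[2] = P[4].
C[3] = C[6] = 216, so P[3] = P[6].

P[2] = P[4]; P[3] = P[6]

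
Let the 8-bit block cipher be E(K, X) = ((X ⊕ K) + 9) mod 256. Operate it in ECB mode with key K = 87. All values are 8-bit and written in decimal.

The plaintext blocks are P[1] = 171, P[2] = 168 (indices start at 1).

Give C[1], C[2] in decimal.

C[1] = 5, C[2] = 8

ECB encryption: C_i = E(K, P_i).
C[1]: E(K, 171) = 5.
C[2]: E(K, 168) = 8.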